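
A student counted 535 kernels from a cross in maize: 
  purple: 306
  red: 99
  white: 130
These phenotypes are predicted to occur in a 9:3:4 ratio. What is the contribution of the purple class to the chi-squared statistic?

0.085

The 9:3:4 ratio has 16 parts, so with N = 535 the expected counts are:
  purple: 535 × 9/16 = 300.9375
  red: 535 × 3/16 = 100.3125
  white: 535 × 4/16 = 133.75
Contribution of purple: (306 − 300.9375)² / 300.9375 = 0.0852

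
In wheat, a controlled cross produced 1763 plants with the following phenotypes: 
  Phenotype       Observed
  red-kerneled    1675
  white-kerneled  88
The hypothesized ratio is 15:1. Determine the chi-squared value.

Under the 15:1 hypothesis (Σ ratio = 16, N = 1763):
  red-kerneled: 1763 × 15/16 = 1652.8125
  white-kerneled: 1763 × 1/16 = 110.1875
χ² = Σ (O − E)² / E
  red-kerneled: (1675 − 1652.8125)² / 1652.8125 = 0.2978
  white-kerneled: (88 − 110.1875)² / 110.1875 = 4.4677
χ² = 0.2978 + 4.4677 = 4.7655 ≈ 4.766

4.766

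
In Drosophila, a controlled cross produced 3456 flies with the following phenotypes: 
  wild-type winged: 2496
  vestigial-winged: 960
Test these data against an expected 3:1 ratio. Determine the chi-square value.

Total ratio parts = 4. Expected numbers out of 3456:
  wild-type winged: 3456 × 3/4 = 2592
  vestigial-winged: 3456 × 1/4 = 864
χ² = Σ (O − E)² / E
  wild-type winged: (2496 − 2592)² / 2592 = 3.5556
  vestigial-winged: (960 − 864)² / 864 = 10.6667
χ² = 3.5556 + 10.6667 = 14.2223 ≈ 14.222

14.222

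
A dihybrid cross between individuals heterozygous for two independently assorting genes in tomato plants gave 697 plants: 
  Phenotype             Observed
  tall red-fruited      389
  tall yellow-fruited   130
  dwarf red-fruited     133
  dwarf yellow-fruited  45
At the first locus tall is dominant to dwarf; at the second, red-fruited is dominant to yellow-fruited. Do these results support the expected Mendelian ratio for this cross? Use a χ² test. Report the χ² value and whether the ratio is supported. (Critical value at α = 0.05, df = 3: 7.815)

A dihybrid F₂ with independent assortment and complete dominance at both loci gives a 9:3:3:1 phenotypic ratio.
Total ratio parts = 16. Expected numbers out of 697:
  tall red-fruited: 697 × 9/16 = 392.0625
  tall yellow-fruited: 697 × 3/16 = 130.6875
  dwarf red-fruited: 697 × 3/16 = 130.6875
  dwarf yellow-fruited: 697 × 1/16 = 43.5625
χ² = Σ (O − E)² / E
  tall red-fruited: (389 − 392.0625)² / 392.0625 = 0.0239
  tall yellow-fruited: (130 − 130.6875)² / 130.6875 = 0.0036
  dwarf red-fruited: (133 − 130.6875)² / 130.6875 = 0.0409
  dwarf yellow-fruited: (45 − 43.5625)² / 43.5625 = 0.0474
χ² = 0.0239 + 0.0036 + 0.0409 + 0.0474 = 0.1158 ≈ 0.116
Degrees of freedom = 4 − 1 = 3; critical value at α = 0.05 is 7.815.
Since 0.116 < 7.815, we fail to reject the null hypothesis — the data are consistent with the 9:3:3:1 ratio.

0.116; consistent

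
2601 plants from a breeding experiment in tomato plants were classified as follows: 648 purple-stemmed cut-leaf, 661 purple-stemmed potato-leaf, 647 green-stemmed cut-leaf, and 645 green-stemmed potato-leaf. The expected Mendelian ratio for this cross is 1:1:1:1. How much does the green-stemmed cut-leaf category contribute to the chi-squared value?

0.016

The 1:1:1:1 ratio has 4 parts, so with N = 2601 the expected counts are:
  purple-stemmed cut-leaf: 2601 × 1/4 = 650.25
  purple-stemmed potato-leaf: 2601 × 1/4 = 650.25
  green-stemmed cut-leaf: 2601 × 1/4 = 650.25
  green-stemmed potato-leaf: 2601 × 1/4 = 650.25
Contribution of green-stemmed cut-leaf: (647 − 650.25)² / 650.25 = 0.0162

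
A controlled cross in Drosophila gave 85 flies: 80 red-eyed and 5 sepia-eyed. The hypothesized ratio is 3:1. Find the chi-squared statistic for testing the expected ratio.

16.569

Under the 3:1 hypothesis (Σ ratio = 4, N = 85):
  red-eyed: 85 × 3/4 = 63.75
  sepia-eyed: 85 × 1/4 = 21.25
χ² = Σ (O − E)² / E
  red-eyed: (80 − 63.75)² / 63.75 = 4.1422
  sepia-eyed: (5 − 21.25)² / 21.25 = 12.4265
χ² = 4.1422 + 12.4265 = 16.5687 ≈ 16.569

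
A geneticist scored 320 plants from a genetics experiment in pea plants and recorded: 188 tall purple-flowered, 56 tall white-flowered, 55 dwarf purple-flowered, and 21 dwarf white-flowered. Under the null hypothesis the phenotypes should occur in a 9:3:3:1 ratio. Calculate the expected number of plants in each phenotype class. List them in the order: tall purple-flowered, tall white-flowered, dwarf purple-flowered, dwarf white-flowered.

Total ratio parts = 16. Expected numbers out of 320:
  tall purple-flowered: 320 × 9/16 = 180
  tall white-flowered: 320 × 3/16 = 60
  dwarf purple-flowered: 320 × 3/16 = 60
  dwarf white-flowered: 320 × 1/16 = 20

180, 60, 60, 20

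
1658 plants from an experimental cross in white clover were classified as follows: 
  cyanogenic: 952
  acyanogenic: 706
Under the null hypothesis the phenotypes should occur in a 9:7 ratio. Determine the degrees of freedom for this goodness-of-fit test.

1

A goodness-of-fit test with 2 phenotype classes has df = 2 − 1 = 1.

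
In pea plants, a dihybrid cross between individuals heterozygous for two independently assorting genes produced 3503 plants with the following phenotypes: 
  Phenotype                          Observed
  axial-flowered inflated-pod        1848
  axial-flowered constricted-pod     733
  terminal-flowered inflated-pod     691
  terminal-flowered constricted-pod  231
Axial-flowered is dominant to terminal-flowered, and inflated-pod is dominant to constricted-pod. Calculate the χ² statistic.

A dihybrid F₂ with independent assortment and complete dominance at both loci gives a 9:3:3:1 phenotypic ratio.
Expected counts for N = 3503 under a 9:3:3:1 ratio (total parts = 16):
  axial-flowered inflated-pod: 3503 × 9/16 = 1970.4375
  axial-flowered constricted-pod: 3503 × 3/16 = 656.8125
  terminal-flowered inflated-pod: 3503 × 3/16 = 656.8125
  terminal-flowered constricted-pod: 3503 × 1/16 = 218.9375
χ² = Σ (O − E)² / E
  axial-flowered inflated-pod: (1848 − 1970.4375)² / 1970.4375 = 7.6079
  axial-flowered constricted-pod: (733 − 656.8125)² / 656.8125 = 8.8374
  terminal-flowered inflated-pod: (691 − 656.8125)² / 656.8125 = 1.7795
  terminal-flowered constricted-pod: (231 − 218.9375)² / 218.9375 = 0.6646
χ² = 7.6079 + 8.8374 + 1.7795 + 0.6646 = 18.8894 ≈ 18.889

18.889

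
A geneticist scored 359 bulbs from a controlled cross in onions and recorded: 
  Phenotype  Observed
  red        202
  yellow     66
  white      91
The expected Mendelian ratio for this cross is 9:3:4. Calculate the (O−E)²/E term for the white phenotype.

0.017

Total ratio parts = 16. Expected numbers out of 359:
  red: 359 × 9/16 = 201.9375
  yellow: 359 × 3/16 = 67.3125
  white: 359 × 4/16 = 89.75
Contribution of white: (91 − 89.75)² / 89.75 = 0.0174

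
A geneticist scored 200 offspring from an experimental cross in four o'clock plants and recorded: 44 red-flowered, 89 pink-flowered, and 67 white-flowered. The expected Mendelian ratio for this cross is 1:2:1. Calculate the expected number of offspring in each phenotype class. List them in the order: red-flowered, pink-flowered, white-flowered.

Expected counts for N = 200 under a 1:2:1 ratio (total parts = 4):
  red-flowered: 200 × 1/4 = 50
  pink-flowered: 200 × 2/4 = 100
  white-flowered: 200 × 1/4 = 50

50, 100, 50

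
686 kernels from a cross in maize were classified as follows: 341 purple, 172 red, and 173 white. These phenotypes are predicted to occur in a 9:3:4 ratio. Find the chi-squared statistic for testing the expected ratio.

19.859

The 9:3:4 ratio has 16 parts, so with N = 686 the expected counts are:
  purple: 686 × 9/16 = 385.875
  red: 686 × 3/16 = 128.625
  white: 686 × 4/16 = 171.5
χ² = Σ (O − E)² / E
  purple: (341 − 385.875)² / 385.875 = 5.2187
  red: (172 − 128.625)² / 128.625 = 14.6269
  white: (173 − 171.5)² / 171.5 = 0.0131
χ² = 5.2187 + 14.6269 + 0.0131 = 19.8587 ≈ 19.859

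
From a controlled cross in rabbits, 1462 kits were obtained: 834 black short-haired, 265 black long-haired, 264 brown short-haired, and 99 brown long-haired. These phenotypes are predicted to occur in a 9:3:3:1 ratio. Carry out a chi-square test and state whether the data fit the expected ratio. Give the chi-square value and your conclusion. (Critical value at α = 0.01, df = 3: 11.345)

1.478; consistent

Expected counts for N = 1462 under a 9:3:3:1 ratio (total parts = 16):
  black short-haired: 1462 × 9/16 = 822.375
  black long-haired: 1462 × 3/16 = 274.125
  brown short-haired: 1462 × 3/16 = 274.125
  brown long-haired: 1462 × 1/16 = 91.375
χ² = Σ (O − E)² / E
  black short-haired: (834 − 822.375)² / 822.375 = 0.1643
  black long-haired: (265 − 274.125)² / 274.125 = 0.3038
  brown short-haired: (264 − 274.125)² / 274.125 = 0.3740
  brown long-haired: (99 − 91.375)² / 91.375 = 0.6363
χ² = 0.1643 + 0.3038 + 0.3740 + 0.6363 = 1.4784 ≈ 1.478
Degrees of freedom = 4 − 1 = 3; critical value at α = 0.01 is 11.345.
Since 1.478 < 11.345, we fail to reject the null hypothesis — the data are consistent with the 9:3:3:1 ratio.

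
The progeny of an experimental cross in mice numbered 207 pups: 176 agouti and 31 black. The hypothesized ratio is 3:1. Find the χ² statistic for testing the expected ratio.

11.093

Under the 3:1 hypothesis (Σ ratio = 4, N = 207):
  agouti: 207 × 3/4 = 155.25
  black: 207 × 1/4 = 51.75
χ² = Σ (O − E)² / E
  agouti: (176 − 155.25)² / 155.25 = 2.7733
  black: (31 − 51.75)² / 51.75 = 8.3200
χ² = 2.7733 + 8.3200 = 11.0933 ≈ 11.093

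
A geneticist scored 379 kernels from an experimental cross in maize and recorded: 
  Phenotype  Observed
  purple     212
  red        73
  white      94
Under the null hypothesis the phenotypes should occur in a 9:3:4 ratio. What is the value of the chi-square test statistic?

0.065

Expected counts for N = 379 under a 9:3:4 ratio (total parts = 16):
  purple: 379 × 9/16 = 213.1875
  red: 379 × 3/16 = 71.0625
  white: 379 × 4/16 = 94.75
χ² = Σ (O − E)² / E
  purple: (212 − 213.1875)² / 213.1875 = 0.0066
  red: (73 − 71.0625)² / 71.0625 = 0.0528
  white: (94 − 94.75)² / 94.75 = 0.0059
χ² = 0.0066 + 0.0528 + 0.0059 = 0.0653 ≈ 0.065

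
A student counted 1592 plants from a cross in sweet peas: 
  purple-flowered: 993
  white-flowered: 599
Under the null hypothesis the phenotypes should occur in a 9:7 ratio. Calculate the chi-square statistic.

Total ratio parts = 16. Expected numbers out of 1592:
  purple-flowered: 1592 × 9/16 = 895.5
  white-flowered: 1592 × 7/16 = 696.5
χ² = Σ (O − E)² / E
  purple-flowered: (993 − 895.5)² / 895.5 = 10.6156
  white-flowered: (599 − 696.5)² / 696.5 = 13.6486
χ² = 10.6156 + 13.6486 = 24.2642 ≈ 24.264

24.264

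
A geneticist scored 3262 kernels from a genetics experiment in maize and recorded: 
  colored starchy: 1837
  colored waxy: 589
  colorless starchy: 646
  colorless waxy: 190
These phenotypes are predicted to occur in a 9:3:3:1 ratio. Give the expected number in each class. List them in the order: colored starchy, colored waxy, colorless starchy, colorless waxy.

Under the 9:3:3:1 hypothesis (Σ ratio = 16, N = 3262):
  colored starchy: 3262 × 9/16 = 1834.875
  colored waxy: 3262 × 3/16 = 611.625
  colorless starchy: 3262 × 3/16 = 611.625
  colorless waxy: 3262 × 1/16 = 203.875

1834.875, 611.625, 611.625, 203.875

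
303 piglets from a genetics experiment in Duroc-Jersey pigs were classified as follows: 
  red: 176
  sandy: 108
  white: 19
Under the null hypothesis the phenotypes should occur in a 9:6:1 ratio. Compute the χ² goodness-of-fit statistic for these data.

Expected counts for N = 303 under a 9:6:1 ratio (total parts = 16):
  red: 303 × 9/16 = 170.4375
  sandy: 303 × 6/16 = 113.625
  white: 303 × 1/16 = 18.9375
χ² = Σ (O − E)² / E
  red: (176 − 170.4375)² / 170.4375 = 0.1815
  sandy: (108 − 113.625)² / 113.625 = 0.2785
  white: (19 − 18.9375)² / 18.9375 = 0.0002
χ² = 0.1815 + 0.2785 + 0.0002 = 0.4602 ≈ 0.460

0.460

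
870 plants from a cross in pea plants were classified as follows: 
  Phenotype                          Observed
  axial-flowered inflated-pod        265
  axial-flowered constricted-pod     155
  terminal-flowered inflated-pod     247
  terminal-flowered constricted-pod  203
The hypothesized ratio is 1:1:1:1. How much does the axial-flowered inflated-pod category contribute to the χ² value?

Under the 1:1:1:1 hypothesis (Σ ratio = 4, N = 870):
  axial-flowered inflated-pod: 870 × 1/4 = 217.5
  axial-flowered constricted-pod: 870 × 1/4 = 217.5
  terminal-flowered inflated-pod: 870 × 1/4 = 217.5
  terminal-flowered constricted-pod: 870 × 1/4 = 217.5
Contribution of axial-flowered inflated-pod: (265 − 217.5)² / 217.5 = 10.3736

10.374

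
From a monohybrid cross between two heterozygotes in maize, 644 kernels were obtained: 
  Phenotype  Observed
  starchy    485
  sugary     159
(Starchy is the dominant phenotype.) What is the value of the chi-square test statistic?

For a monohybrid cross between heterozygotes with complete dominance, the expected phenotypic ratio is 3:1.
The 3:1 ratio has 4 parts, so with N = 644 the expected counts are:
  starchy: 644 × 3/4 = 483
  sugary: 644 × 1/4 = 161
χ² = Σ (O − E)² / E
  starchy: (485 − 483)² / 483 = 0.0083
  sugary: (159 − 161)² / 161 = 0.0248
χ² = 0.0083 + 0.0248 = 0.0331 ≈ 0.033

0.033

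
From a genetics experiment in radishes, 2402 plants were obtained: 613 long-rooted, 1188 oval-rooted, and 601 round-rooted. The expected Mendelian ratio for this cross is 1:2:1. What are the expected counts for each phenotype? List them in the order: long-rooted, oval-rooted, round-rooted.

Total ratio parts = 4. Expected numbers out of 2402:
  long-rooted: 2402 × 1/4 = 600.5
  oval-rooted: 2402 × 2/4 = 1201
  round-rooted: 2402 × 1/4 = 600.5

600.5, 1201, 600.5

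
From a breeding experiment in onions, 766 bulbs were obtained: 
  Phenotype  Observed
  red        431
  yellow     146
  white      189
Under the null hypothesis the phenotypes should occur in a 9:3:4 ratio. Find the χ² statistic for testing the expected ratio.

Expected counts for N = 766 under a 9:3:4 ratio (total parts = 16):
  red: 766 × 9/16 = 430.875
  yellow: 766 × 3/16 = 143.625
  white: 766 × 4/16 = 191.5
χ² = Σ (O − E)² / E
  red: (431 − 430.875)² / 430.875 = 0.0000
  yellow: (146 − 143.625)² / 143.625 = 0.0393
  white: (189 − 191.5)² / 191.5 = 0.0326
χ² = 0.0000 + 0.0393 + 0.0326 = 0.0719 ≈ 0.072

0.072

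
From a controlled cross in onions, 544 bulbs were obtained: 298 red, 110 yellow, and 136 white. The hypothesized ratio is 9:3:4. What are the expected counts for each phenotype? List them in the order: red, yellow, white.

306, 102, 136

The 9:3:4 ratio has 16 parts, so with N = 544 the expected counts are:
  red: 544 × 9/16 = 306
  yellow: 544 × 3/16 = 102
  white: 544 × 4/16 = 136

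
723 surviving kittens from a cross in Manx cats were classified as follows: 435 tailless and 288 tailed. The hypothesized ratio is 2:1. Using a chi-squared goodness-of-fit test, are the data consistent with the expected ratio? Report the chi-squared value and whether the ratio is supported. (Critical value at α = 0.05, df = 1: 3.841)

13.749; not consistent

Expected counts for N = 723 under a 2:1 ratio (total parts = 3):
  tailless: 723 × 2/3 = 482
  tailed: 723 × 1/3 = 241
χ² = Σ (O − E)² / E
  tailless: (435 − 482)² / 482 = 4.5830
  tailed: (288 − 241)² / 241 = 9.1660
χ² = 4.5830 + 9.1660 = 13.749
Degrees of freedom = 2 − 1 = 1; critical value at α = 0.05 is 3.841.
Since 13.749 > 3.841, we reject the null hypothesis — the data do not fit the 2:1 ratio.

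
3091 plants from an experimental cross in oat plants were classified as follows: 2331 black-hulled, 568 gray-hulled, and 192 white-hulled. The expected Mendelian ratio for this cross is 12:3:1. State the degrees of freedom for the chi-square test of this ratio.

2

A goodness-of-fit test with 3 phenotype classes has df = 3 − 1 = 2.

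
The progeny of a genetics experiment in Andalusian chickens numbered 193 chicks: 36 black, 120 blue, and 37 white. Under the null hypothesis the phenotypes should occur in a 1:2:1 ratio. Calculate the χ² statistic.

11.456

Total ratio parts = 4. Expected numbers out of 193:
  black: 193 × 1/4 = 48.25
  blue: 193 × 2/4 = 96.5
  white: 193 × 1/4 = 48.25
χ² = Σ (O − E)² / E
  black: (36 − 48.25)² / 48.25 = 3.1101
  blue: (120 − 96.5)² / 96.5 = 5.7228
  white: (37 − 48.25)² / 48.25 = 2.6231
χ² = 3.1101 + 5.7228 + 2.6231 = 11.456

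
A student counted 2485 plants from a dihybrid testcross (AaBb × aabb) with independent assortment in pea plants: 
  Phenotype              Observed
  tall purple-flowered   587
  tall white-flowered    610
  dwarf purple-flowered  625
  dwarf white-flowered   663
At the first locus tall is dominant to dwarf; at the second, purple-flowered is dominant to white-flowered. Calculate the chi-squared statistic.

A dihybrid testcross with independent assortment gives a 1:1:1:1 ratio.
Total ratio parts = 4. Expected numbers out of 2485:
  tall purple-flowered: 2485 × 1/4 = 621.25
  tall white-flowered: 2485 × 1/4 = 621.25
  dwarf purple-flowered: 2485 × 1/4 = 621.25
  dwarf white-flowered: 2485 × 1/4 = 621.25
χ² = Σ (O − E)² / E
  tall purple-flowered: (587 − 621.25)² / 621.25 = 1.8882
  tall white-flowered: (610 − 621.25)² / 621.25 = 0.2037
  dwarf purple-flowered: (625 − 621.25)² / 621.25 = 0.0226
  dwarf white-flowered: (663 − 621.25)² / 621.25 = 2.8057
χ² = 1.8882 + 0.2037 + 0.0226 + 2.8057 = 4.9202 ≈ 4.920

4.920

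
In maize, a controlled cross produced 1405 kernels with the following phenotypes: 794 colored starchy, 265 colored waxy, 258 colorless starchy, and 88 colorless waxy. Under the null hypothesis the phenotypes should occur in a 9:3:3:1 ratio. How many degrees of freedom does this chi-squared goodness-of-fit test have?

3

A goodness-of-fit test with 4 phenotype classes has df = 4 − 1 = 3.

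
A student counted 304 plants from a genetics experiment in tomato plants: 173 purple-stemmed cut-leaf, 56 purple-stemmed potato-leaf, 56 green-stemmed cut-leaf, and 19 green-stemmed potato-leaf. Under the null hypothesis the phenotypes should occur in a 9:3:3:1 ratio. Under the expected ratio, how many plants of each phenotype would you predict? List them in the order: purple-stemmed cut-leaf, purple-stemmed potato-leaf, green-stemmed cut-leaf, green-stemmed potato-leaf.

171, 57, 57, 19

Total ratio parts = 16. Expected numbers out of 304:
  purple-stemmed cut-leaf: 304 × 9/16 = 171
  purple-stemmed potato-leaf: 304 × 3/16 = 57
  green-stemmed cut-leaf: 304 × 3/16 = 57
  green-stemmed potato-leaf: 304 × 1/16 = 19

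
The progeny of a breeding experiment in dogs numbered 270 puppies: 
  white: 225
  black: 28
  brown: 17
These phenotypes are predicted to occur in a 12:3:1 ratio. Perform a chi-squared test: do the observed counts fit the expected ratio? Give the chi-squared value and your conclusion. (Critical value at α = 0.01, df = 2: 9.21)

12.612; not consistent

The 12:3:1 ratio has 16 parts, so with N = 270 the expected counts are:
  white: 270 × 12/16 = 202.5
  black: 270 × 3/16 = 50.625
  brown: 270 × 1/16 = 16.875
χ² = Σ (O − E)² / E
  white: (225 − 202.5)² / 202.5 = 2.5000
  black: (28 − 50.625)² / 50.625 = 10.1114
  brown: (17 − 16.875)² / 16.875 = 0.0009
χ² = 2.5000 + 10.1114 + 0.0009 = 12.6123 ≈ 12.612
Degrees of freedom = 3 − 1 = 2; critical value at α = 0.01 is 9.21.
Since 12.612 > 9.21, we reject the null hypothesis — the data do not fit the 12:3:1 ratio.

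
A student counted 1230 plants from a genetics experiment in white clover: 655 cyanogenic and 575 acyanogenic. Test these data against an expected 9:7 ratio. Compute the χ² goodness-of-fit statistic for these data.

Expected counts for N = 1230 under a 9:7 ratio (total parts = 16):
  cyanogenic: 1230 × 9/16 = 691.875
  acyanogenic: 1230 × 7/16 = 538.125
χ² = Σ (O − E)² / E
  cyanogenic: (655 − 691.875)² / 691.875 = 1.9653
  acyanogenic: (575 − 538.125)² / 538.125 = 2.5269
χ² = 1.9653 + 2.5269 = 4.4922 ≈ 4.492

4.492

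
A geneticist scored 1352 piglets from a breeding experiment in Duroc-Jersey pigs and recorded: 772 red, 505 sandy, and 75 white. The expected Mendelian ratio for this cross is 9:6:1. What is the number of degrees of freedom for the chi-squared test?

2

A goodness-of-fit test with 3 phenotype classes has df = 3 − 1 = 2.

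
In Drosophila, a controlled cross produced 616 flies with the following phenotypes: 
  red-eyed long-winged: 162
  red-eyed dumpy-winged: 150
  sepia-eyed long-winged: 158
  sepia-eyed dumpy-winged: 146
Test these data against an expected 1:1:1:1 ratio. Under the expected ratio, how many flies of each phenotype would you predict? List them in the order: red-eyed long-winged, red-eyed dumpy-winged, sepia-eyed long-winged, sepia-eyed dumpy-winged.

Expected counts for N = 616 under a 1:1:1:1 ratio (total parts = 4):
  red-eyed long-winged: 616 × 1/4 = 154
  red-eyed dumpy-winged: 616 × 1/4 = 154
  sepia-eyed long-winged: 616 × 1/4 = 154
  sepia-eyed dumpy-winged: 616 × 1/4 = 154

154, 154, 154, 154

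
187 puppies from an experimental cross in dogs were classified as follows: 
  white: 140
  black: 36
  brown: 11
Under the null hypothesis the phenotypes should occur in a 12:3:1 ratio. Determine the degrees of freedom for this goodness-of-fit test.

A goodness-of-fit test with 3 phenotype classes has df = 3 − 1 = 2.

2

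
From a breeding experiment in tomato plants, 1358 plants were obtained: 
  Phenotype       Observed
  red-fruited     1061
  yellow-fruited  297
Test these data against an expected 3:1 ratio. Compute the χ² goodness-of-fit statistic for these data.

7.094

Under the 3:1 hypothesis (Σ ratio = 4, N = 1358):
  red-fruited: 1358 × 3/4 = 1018.5
  yellow-fruited: 1358 × 1/4 = 339.5
χ² = Σ (O − E)² / E
  red-fruited: (1061 − 1018.5)² / 1018.5 = 1.7734
  yellow-fruited: (297 − 339.5)² / 339.5 = 5.3203
χ² = 1.7734 + 5.3203 = 7.0937 ≈ 7.094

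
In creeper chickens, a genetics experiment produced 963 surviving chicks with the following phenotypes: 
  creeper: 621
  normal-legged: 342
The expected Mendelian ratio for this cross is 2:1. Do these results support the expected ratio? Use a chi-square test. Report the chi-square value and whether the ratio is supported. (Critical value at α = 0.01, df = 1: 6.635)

2.061; consistent

Under the 2:1 hypothesis (Σ ratio = 3, N = 963):
  creeper: 963 × 2/3 = 642
  normal-legged: 963 × 1/3 = 321
χ² = Σ (O − E)² / E
  creeper: (621 − 642)² / 642 = 0.6869
  normal-legged: (342 − 321)² / 321 = 1.3738
χ² = 0.6869 + 1.3738 = 2.0607 ≈ 2.061
Degrees of freedom = 2 − 1 = 1; critical value at α = 0.01 is 6.635.
Since 2.061 < 6.635, we fail to reject the null hypothesis — the data are consistent with the 2:1 ratio.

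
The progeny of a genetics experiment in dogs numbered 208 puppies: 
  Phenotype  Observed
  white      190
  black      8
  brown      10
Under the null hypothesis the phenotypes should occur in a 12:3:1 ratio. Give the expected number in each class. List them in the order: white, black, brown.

156, 39, 13

Under the 12:3:1 hypothesis (Σ ratio = 16, N = 208):
  white: 208 × 12/16 = 156
  black: 208 × 3/16 = 39
  brown: 208 × 1/16 = 13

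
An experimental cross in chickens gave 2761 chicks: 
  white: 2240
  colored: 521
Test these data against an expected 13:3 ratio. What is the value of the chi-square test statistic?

0.026

Under the 13:3 hypothesis (Σ ratio = 16, N = 2761):
  white: 2761 × 13/16 = 2243.3125
  colored: 2761 × 3/16 = 517.6875
χ² = Σ (O − E)² / E
  white: (2240 − 2243.3125)² / 2243.3125 = 0.0049
  colored: (521 − 517.6875)² / 517.6875 = 0.0212
χ² = 0.0049 + 0.0212 = 0.0261 ≈ 0.026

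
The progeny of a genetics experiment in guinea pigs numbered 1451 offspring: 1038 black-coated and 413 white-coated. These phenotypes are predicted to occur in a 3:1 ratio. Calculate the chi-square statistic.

9.281

Under the 3:1 hypothesis (Σ ratio = 4, N = 1451):
  black-coated: 1451 × 3/4 = 1088.25
  white-coated: 1451 × 1/4 = 362.75
χ² = Σ (O − E)² / E
  black-coated: (1038 − 1088.25)² / 1088.25 = 2.3203
  white-coated: (413 − 362.75)² / 362.75 = 6.9609
χ² = 2.3203 + 6.9609 = 9.2812 ≈ 9.281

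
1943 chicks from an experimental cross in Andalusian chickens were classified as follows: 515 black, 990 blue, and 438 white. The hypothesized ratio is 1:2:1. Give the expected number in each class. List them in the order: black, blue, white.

485.75, 971.5, 485.75

The 1:2:1 ratio has 4 parts, so with N = 1943 the expected counts are:
  black: 1943 × 1/4 = 485.75
  blue: 1943 × 2/4 = 971.5
  white: 1943 × 1/4 = 485.75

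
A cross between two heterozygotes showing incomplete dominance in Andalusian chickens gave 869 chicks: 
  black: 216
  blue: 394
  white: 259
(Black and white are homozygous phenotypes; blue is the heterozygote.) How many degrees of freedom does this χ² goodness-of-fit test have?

2

With incomplete dominance, a heterozygote × heterozygote cross gives a 1:2:1 phenotypic ratio.
A goodness-of-fit test with 3 phenotype classes has df = 3 − 1 = 2.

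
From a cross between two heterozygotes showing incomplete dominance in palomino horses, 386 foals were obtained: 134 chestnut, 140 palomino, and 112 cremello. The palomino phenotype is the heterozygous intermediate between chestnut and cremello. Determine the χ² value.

31.617

With incomplete dominance, a heterozygote × heterozygote cross gives a 1:2:1 phenotypic ratio.
Under the 1:2:1 hypothesis (Σ ratio = 4, N = 386):
  chestnut: 386 × 1/4 = 96.5
  palomino: 386 × 2/4 = 193
  cremello: 386 × 1/4 = 96.5
χ² = Σ (O − E)² / E
  chestnut: (134 − 96.5)² / 96.5 = 14.5725
  palomino: (140 − 193)² / 193 = 14.5544
  cremello: (112 − 96.5)² / 96.5 = 2.4896
χ² = 14.5725 + 14.5544 + 2.4896 = 31.6165 ≈ 31.617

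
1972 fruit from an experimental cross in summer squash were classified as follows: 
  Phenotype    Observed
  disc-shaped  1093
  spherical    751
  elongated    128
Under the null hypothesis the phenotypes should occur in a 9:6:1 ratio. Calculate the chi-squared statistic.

Expected counts for N = 1972 under a 9:6:1 ratio (total parts = 16):
  disc-shaped: 1972 × 9/16 = 1109.25
  spherical: 1972 × 6/16 = 739.5
  elongated: 1972 × 1/16 = 123.25
χ² = Σ (O − E)² / E
  disc-shaped: (1093 − 1109.25)² / 1109.25 = 0.2381
  spherical: (751 − 739.5)² / 739.5 = 0.1788
  elongated: (128 − 123.25)² / 123.25 = 0.1831
χ² = 0.2381 + 0.1788 + 0.1831 = 0.600

0.600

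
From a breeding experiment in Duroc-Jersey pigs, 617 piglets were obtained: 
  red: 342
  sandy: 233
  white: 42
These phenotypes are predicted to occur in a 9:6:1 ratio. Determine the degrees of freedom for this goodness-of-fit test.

A goodness-of-fit test with 3 phenotype classes has df = 3 − 1 = 2.

2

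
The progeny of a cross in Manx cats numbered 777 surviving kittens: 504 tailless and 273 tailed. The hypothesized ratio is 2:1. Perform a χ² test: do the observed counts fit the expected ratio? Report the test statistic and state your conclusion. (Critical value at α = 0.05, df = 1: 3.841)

Expected counts for N = 777 under a 2:1 ratio (total parts = 3):
  tailless: 777 × 2/3 = 518
  tailed: 777 × 1/3 = 259
χ² = Σ (O − E)² / E
  tailless: (504 − 518)² / 518 = 0.3784
  tailed: (273 − 259)² / 259 = 0.7568
χ² = 0.3784 + 0.7568 = 1.1352 ≈ 1.135
Degrees of freedom = 2 − 1 = 1; critical value at α = 0.05 is 3.841.
Since 1.135 < 3.841, we fail to reject the null hypothesis — the data are consistent with the 2:1 ratio.

1.135; consistent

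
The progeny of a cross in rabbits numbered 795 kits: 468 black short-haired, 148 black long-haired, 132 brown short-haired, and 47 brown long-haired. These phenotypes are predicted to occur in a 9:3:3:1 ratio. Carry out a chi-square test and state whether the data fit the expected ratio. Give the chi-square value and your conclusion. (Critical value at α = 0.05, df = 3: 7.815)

3.075; consistent

The 9:3:3:1 ratio has 16 parts, so with N = 795 the expected counts are:
  black short-haired: 795 × 9/16 = 447.1875
  black long-haired: 795 × 3/16 = 149.0625
  brown short-haired: 795 × 3/16 = 149.0625
  brown long-haired: 795 × 1/16 = 49.6875
χ² = Σ (O − E)² / E
  black short-haired: (468 − 447.1875)² / 447.1875 = 0.9686
  black long-haired: (148 − 149.0625)² / 149.0625 = 0.0076
  brown short-haired: (132 − 149.0625)² / 149.0625 = 1.9531
  brown long-haired: (47 − 49.6875)² / 49.6875 = 0.1454
χ² = 0.9686 + 0.0076 + 1.9531 + 0.1454 = 3.0747 ≈ 3.075
Degrees of freedom = 4 − 1 = 3; critical value at α = 0.05 is 7.815.
Since 3.075 < 7.815, we fail to reject the null hypothesis — the data are consistent with the 9:3:3:1 ratio.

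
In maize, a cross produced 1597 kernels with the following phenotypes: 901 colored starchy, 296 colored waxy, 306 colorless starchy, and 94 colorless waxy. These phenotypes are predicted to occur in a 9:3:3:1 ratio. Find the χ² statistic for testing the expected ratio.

Total ratio parts = 16. Expected numbers out of 1597:
  colored starchy: 1597 × 9/16 = 898.3125
  colored waxy: 1597 × 3/16 = 299.4375
  colorless starchy: 1597 × 3/16 = 299.4375
  colorless waxy: 1597 × 1/16 = 99.8125
χ² = Σ (O − E)² / E
  colored starchy: (901 − 898.3125)² / 898.3125 = 0.0080
  colored waxy: (296 − 299.4375)² / 299.4375 = 0.0395
  colorless starchy: (306 − 299.4375)² / 299.4375 = 0.1438
  colorless waxy: (94 − 99.8125)² / 99.8125 = 0.3385
χ² = 0.0080 + 0.0395 + 0.1438 + 0.3385 = 0.5298 ≈ 0.530

0.530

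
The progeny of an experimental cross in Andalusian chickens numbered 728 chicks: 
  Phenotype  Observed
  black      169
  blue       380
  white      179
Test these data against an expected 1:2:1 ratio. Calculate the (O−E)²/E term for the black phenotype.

Expected counts for N = 728 under a 1:2:1 ratio (total parts = 4):
  black: 728 × 1/4 = 182
  blue: 728 × 2/4 = 364
  white: 728 × 1/4 = 182
Contribution of black: (169 − 182)² / 182 = 0.9286

0.929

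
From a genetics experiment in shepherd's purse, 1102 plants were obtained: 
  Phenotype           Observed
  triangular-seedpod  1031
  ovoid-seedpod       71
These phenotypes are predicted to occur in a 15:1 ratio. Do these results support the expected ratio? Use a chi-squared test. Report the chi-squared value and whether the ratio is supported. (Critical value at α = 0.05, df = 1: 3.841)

The 15:1 ratio has 16 parts, so with N = 1102 the expected counts are:
  triangular-seedpod: 1102 × 15/16 = 1033.125
  ovoid-seedpod: 1102 × 1/16 = 68.875
χ² = Σ (O − E)² / E
  triangular-seedpod: (1031 − 1033.125)² / 1033.125 = 0.0044
  ovoid-seedpod: (71 − 68.875)² / 68.875 = 0.0656
χ² = 0.0044 + 0.0656 = 0.070
Degrees of freedom = 2 − 1 = 1; critical value at α = 0.05 is 3.841.
Since 0.070 < 3.841, we fail to reject the null hypothesis — the data are consistent with the 15:1 ratio.

0.070; consistent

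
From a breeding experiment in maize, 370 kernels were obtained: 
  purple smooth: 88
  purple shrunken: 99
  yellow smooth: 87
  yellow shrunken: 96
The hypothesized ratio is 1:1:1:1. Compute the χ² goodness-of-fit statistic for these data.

Under the 1:1:1:1 hypothesis (Σ ratio = 4, N = 370):
  purple smooth: 370 × 1/4 = 92.5
  purple shrunken: 370 × 1/4 = 92.5
  yellow smooth: 370 × 1/4 = 92.5
  yellow shrunken: 370 × 1/4 = 92.5
χ² = Σ (O − E)² / E
  purple smooth: (88 − 92.5)² / 92.5 = 0.2189
  purple shrunken: (99 − 92.5)² / 92.5 = 0.4568
  yellow smooth: (87 − 92.5)² / 92.5 = 0.3270
  yellow shrunken: (96 − 92.5)² / 92.5 = 0.1324
χ² = 0.2189 + 0.4568 + 0.3270 + 0.1324 = 1.1351 ≈ 1.135

1.135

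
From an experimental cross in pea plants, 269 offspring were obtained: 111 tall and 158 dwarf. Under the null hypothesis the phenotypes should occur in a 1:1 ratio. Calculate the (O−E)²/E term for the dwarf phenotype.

Expected counts for N = 269 under a 1:1 ratio (total parts = 2):
  tall: 269 × 1/2 = 134.5
  dwarf: 269 × 1/2 = 134.5
Contribution of dwarf: (158 − 134.5)² / 134.5 = 4.1059

4.106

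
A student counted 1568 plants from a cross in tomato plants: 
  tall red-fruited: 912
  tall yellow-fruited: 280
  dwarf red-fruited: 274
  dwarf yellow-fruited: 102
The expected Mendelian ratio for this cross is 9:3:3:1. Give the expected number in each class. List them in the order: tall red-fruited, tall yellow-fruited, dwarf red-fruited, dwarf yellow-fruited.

882, 294, 294, 98

Under the 9:3:3:1 hypothesis (Σ ratio = 16, N = 1568):
  tall red-fruited: 1568 × 9/16 = 882
  tall yellow-fruited: 1568 × 3/16 = 294
  dwarf red-fruited: 1568 × 3/16 = 294
  dwarf yellow-fruited: 1568 × 1/16 = 98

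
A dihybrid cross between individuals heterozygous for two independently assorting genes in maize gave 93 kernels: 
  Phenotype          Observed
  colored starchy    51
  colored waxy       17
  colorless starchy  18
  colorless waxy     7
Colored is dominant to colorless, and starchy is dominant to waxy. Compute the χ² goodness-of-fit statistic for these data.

0.305

A dihybrid F₂ with independent assortment and complete dominance at both loci gives a 9:3:3:1 phenotypic ratio.
Under the 9:3:3:1 hypothesis (Σ ratio = 16, N = 93):
  colored starchy: 93 × 9/16 = 52.3125
  colored waxy: 93 × 3/16 = 17.4375
  colorless starchy: 93 × 3/16 = 17.4375
  colorless waxy: 93 × 1/16 = 5.8125
χ² = Σ (O − E)² / E
  colored starchy: (51 − 52.3125)² / 52.3125 = 0.0329
  colored waxy: (17 − 17.4375)² / 17.4375 = 0.0110
  colorless starchy: (18 − 17.4375)² / 17.4375 = 0.0181
  colorless waxy: (7 − 5.8125)² / 5.8125 = 0.2426
χ² = 0.0329 + 0.0110 + 0.0181 + 0.2426 = 0.3046 ≈ 0.305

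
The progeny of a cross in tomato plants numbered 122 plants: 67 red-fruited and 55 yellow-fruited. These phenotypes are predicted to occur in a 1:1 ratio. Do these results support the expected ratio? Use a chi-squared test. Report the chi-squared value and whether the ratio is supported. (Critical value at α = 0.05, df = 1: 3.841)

Total ratio parts = 2. Expected numbers out of 122:
  red-fruited: 122 × 1/2 = 61
  yellow-fruited: 122 × 1/2 = 61
χ² = Σ (O − E)² / E
  red-fruited: (67 − 61)² / 61 = 0.5902
  yellow-fruited: (55 − 61)² / 61 = 0.5902
χ² = 0.5902 + 0.5902 = 1.1804 ≈ 1.180
Degrees of freedom = 2 − 1 = 1; critical value at α = 0.05 is 3.841.
Since 1.180 < 3.841, we fail to reject the null hypothesis — the data are consistent with the 1:1 ratio.

1.180; consistent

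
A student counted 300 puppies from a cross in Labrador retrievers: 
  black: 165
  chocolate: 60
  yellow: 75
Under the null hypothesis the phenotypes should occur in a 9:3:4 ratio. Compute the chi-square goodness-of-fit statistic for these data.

0.333

Expected counts for N = 300 under a 9:3:4 ratio (total parts = 16):
  black: 300 × 9/16 = 168.75
  chocolate: 300 × 3/16 = 56.25
  yellow: 300 × 4/16 = 75
χ² = Σ (O − E)² / E
  black: (165 − 168.75)² / 168.75 = 0.0833
  chocolate: (60 − 56.25)² / 56.25 = 0.2500
  yellow: (75 − 75)² / 75 = 0.0000
χ² = 0.0833 + 0.2500 + 0.0000 = 0.3333 ≈ 0.333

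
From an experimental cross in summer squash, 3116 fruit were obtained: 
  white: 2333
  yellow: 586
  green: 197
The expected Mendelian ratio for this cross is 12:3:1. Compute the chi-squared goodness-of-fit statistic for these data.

0.038

The 12:3:1 ratio has 16 parts, so with N = 3116 the expected counts are:
  white: 3116 × 12/16 = 2337
  yellow: 3116 × 3/16 = 584.25
  green: 3116 × 1/16 = 194.75
χ² = Σ (O − E)² / E
  white: (2333 − 2337)² / 2337 = 0.0068
  yellow: (586 − 584.25)² / 584.25 = 0.0052
  green: (197 − 194.75)² / 194.75 = 0.0260
χ² = 0.0068 + 0.0052 + 0.0260 = 0.038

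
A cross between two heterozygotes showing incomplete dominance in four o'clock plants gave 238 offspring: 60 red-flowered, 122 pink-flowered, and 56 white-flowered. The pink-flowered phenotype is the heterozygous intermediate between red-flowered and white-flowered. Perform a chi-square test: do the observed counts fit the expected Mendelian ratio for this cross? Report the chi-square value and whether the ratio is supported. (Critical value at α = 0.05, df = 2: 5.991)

0.286; consistent

With incomplete dominance, a heterozygote × heterozygote cross gives a 1:2:1 phenotypic ratio.
The 1:2:1 ratio has 4 parts, so with N = 238 the expected counts are:
  red-flowered: 238 × 1/4 = 59.5
  pink-flowered: 238 × 2/4 = 119
  white-flowered: 238 × 1/4 = 59.5
χ² = Σ (O − E)² / E
  red-flowered: (60 − 59.5)² / 59.5 = 0.0042
  pink-flowered: (122 − 119)² / 119 = 0.0756
  white-flowered: (56 − 59.5)² / 59.5 = 0.2059
χ² = 0.0042 + 0.0756 + 0.2059 = 0.2857 ≈ 0.286
Degrees of freedom = 3 − 1 = 2; critical value at α = 0.05 is 5.991.
Since 0.286 < 5.991, we fail to reject the null hypothesis — the data are consistent with the 1:2:1 ratio.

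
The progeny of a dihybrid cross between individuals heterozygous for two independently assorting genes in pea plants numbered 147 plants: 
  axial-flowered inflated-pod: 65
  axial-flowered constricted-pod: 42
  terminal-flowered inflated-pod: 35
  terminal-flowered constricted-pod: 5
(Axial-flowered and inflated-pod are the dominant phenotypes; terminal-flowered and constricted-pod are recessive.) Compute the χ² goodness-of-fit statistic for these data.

A dihybrid F₂ with independent assortment and complete dominance at both loci gives a 9:3:3:1 phenotypic ratio.
Under the 9:3:3:1 hypothesis (Σ ratio = 16, N = 147):
  axial-flowered inflated-pod: 147 × 9/16 = 82.6875
  axial-flowered constricted-pod: 147 × 3/16 = 27.5625
  terminal-flowered inflated-pod: 147 × 3/16 = 27.5625
  terminal-flowered constricted-pod: 147 × 1/16 = 9.1875
χ² = Σ (O − E)² / E
  axial-flowered inflated-pod: (65 − 82.6875)² / 82.6875 = 3.7835
  axial-flowered constricted-pod: (42 − 27.5625)² / 27.5625 = 7.5625
  terminal-flowered inflated-pod: (35 − 27.5625)² / 27.5625 = 2.0069
  terminal-flowered constricted-pod: (5 − 9.1875)² / 9.1875 = 1.9086
χ² = 3.7835 + 7.5625 + 2.0069 + 1.9086 = 15.2615 ≈ 15.262

15.262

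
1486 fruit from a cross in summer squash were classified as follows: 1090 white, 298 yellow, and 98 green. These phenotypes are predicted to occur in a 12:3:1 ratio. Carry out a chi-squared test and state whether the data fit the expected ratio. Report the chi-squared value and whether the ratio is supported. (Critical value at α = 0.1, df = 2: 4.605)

Total ratio parts = 16. Expected numbers out of 1486:
  white: 1486 × 12/16 = 1114.5
  yellow: 1486 × 3/16 = 278.625
  green: 1486 × 1/16 = 92.875
χ² = Σ (O − E)² / E
  white: (1090 − 1114.5)² / 1114.5 = 0.5386
  yellow: (298 − 278.625)² / 278.625 = 1.3473
  green: (98 − 92.875)² / 92.875 = 0.2828
χ² = 0.5386 + 1.3473 + 0.2828 = 2.1687 ≈ 2.169
Degrees of freedom = 3 − 1 = 2; critical value at α = 0.1 is 4.605.
Since 2.169 < 4.605, we fail to reject the null hypothesis — the data are consistent with the 12:3:1 ratio.

2.169; consistent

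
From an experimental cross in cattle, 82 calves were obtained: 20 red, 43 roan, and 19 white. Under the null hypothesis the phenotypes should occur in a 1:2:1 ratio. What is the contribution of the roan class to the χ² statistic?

Total ratio parts = 4. Expected numbers out of 82:
  red: 82 × 1/4 = 20.5
  roan: 82 × 2/4 = 41
  white: 82 × 1/4 = 20.5
Contribution of roan: (43 − 41)² / 41 = 0.0976

0.098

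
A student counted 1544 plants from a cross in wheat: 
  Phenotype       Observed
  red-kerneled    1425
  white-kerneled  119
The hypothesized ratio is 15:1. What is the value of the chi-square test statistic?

5.596

Under the 15:1 hypothesis (Σ ratio = 16, N = 1544):
  red-kerneled: 1544 × 15/16 = 1447.5
  white-kerneled: 1544 × 1/16 = 96.5
χ² = Σ (O − E)² / E
  red-kerneled: (1425 − 1447.5)² / 1447.5 = 0.3497
  white-kerneled: (119 − 96.5)² / 96.5 = 5.2461
χ² = 0.3497 + 5.2461 = 5.5958 ≈ 5.596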